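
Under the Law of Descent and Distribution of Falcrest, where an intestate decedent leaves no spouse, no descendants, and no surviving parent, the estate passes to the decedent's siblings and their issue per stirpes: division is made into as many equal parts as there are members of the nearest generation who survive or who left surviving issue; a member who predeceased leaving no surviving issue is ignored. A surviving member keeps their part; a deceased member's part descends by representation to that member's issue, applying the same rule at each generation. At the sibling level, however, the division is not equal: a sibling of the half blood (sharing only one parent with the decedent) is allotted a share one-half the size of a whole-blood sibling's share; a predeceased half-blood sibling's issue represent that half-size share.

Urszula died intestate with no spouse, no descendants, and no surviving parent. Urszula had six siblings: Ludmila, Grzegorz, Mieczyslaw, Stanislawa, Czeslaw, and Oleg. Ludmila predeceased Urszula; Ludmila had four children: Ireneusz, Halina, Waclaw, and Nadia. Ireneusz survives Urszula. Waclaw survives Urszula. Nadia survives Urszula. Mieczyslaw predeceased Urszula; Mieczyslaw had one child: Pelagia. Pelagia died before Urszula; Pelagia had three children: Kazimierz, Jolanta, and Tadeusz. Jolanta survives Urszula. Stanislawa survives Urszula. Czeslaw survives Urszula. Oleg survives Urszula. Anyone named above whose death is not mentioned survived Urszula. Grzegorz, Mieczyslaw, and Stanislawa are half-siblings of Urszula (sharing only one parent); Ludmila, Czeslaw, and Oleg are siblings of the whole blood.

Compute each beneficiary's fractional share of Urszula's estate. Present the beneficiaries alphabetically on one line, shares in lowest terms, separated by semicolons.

No spouse, descendants, or parent survives, so the estate passes to Urszula's siblings per stirpes.
Half-blood siblings count for one-half the weight of whole-blood siblings at the initial division.
Dividing 1 in proportion to weights (total weight 9/2): Ludmila (weight 1) → 2/9; Grzegorz (weight 1/2) → 1/9; Mieczyslaw (weight 1/2) → 1/9; Stanislawa (weight 1/2) → 1/9; Czeslaw (weight 1) → 2/9; Oleg (weight 1) → 2/9.
Ludmila predeceased; the 2/9 allotted to Ludmila's branch passes to Ludmila's issue by representation.
The 2/9 is divided into 4 equal shares of 1/18 among Ireneusz, Halina, Waclaw, Nadia.
Ireneusz is living and takes 1/18.
Halina is living and takes 1/18.
Waclaw is living and takes 1/18.
Nadia is living and takes 1/18.
Grzegorz is living and takes 1/9.
Mieczyslaw predeceased; the 1/9 allotted to Mieczyslaw's branch passes to Mieczyslaw's issue by representation.
Pelagia's line is the sole branch at this level, so the full 1/9 passes to Pelagia's issue by representation.
The 1/9 is divided into 3 equal shares of 1/27 among Kazimierz, Jolanta, Tadeusz.
Kazimierz is living and takes 1/27.
Jolanta is living and takes 1/27.
Tadeusz is living and takes 1/27.
Stanislawa is living and takes 1/9.
Czeslaw is living and takes 2/9.
Oleg is living and takes 2/9.

Czeslaw 2/9; Grzegorz 1/9; Halina 1/18; Ireneusz 1/18; Jolanta 1/27; Kazimierz 1/27; Nadia 1/18; Oleg 2/9; Stanislawa 1/9; Tadeusz 1/27; Waclaw 1/18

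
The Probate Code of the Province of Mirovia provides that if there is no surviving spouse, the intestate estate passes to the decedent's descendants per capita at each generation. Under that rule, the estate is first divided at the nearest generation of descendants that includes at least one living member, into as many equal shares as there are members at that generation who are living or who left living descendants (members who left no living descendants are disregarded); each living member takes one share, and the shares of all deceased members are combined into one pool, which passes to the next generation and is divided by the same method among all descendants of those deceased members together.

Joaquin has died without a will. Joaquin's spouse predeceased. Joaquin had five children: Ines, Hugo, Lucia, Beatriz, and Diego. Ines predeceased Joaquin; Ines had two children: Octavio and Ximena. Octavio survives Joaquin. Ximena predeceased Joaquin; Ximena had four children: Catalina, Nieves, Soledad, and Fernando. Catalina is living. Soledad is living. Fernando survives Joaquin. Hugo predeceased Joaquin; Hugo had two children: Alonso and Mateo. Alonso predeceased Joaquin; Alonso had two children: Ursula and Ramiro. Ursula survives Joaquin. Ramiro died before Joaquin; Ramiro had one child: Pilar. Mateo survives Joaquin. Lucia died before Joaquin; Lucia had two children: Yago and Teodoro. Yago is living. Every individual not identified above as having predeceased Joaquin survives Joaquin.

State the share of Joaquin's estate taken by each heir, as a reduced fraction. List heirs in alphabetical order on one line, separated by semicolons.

Beatriz 1/5; Catalina 1/30; Diego 1/5; Fernando 1/30; Mateo 1/10; Nieves 1/30; Octavio 1/10; Pilar 1/30; Soledad 1/30; Teodoro 1/10; Ursula 1/30; Yago 1/10

There is no surviving spouse, so the entire estate passes to Joaquin's descendants per capita at each generation.
At generation 1 (Ines, Hugo, Lucia, Beatriz, Diego) there are 5 shares of (1)/5 = 1/5 each.
Living: Beatriz and Diego — each takes 1/5.
Deceased: Ines, Hugo, and Lucia. Their combined 3/5 is pooled and carried to generation 2.
At generation 2 (Octavio, Ximena, Alonso, Mateo, Yago, Teodoro) there are 6 shares of (3/5)/6 = 1/10 each.
Living: Octavio, Mateo, Yago, and Teodoro — each takes 1/10.
Deceased: Ximena and Alonso. Their combined 1/5 is pooled and carried to generation 3.
At generation 3 (Catalina, Nieves, Soledad, Fernando, Ursula, Ramiro) there are 6 shares of (1/5)/6 = 1/30 each.
Living: Catalina, Nieves, Soledad, Fernando, and Ursula — each takes 1/30.
Deceased: Ramiro. That 1/30 share is carried to generation 4.
At generation 4 (Pilar) there are 1 shares of (1/30)/1 = 1/30 each.
Living: Pilar — each takes 1/30.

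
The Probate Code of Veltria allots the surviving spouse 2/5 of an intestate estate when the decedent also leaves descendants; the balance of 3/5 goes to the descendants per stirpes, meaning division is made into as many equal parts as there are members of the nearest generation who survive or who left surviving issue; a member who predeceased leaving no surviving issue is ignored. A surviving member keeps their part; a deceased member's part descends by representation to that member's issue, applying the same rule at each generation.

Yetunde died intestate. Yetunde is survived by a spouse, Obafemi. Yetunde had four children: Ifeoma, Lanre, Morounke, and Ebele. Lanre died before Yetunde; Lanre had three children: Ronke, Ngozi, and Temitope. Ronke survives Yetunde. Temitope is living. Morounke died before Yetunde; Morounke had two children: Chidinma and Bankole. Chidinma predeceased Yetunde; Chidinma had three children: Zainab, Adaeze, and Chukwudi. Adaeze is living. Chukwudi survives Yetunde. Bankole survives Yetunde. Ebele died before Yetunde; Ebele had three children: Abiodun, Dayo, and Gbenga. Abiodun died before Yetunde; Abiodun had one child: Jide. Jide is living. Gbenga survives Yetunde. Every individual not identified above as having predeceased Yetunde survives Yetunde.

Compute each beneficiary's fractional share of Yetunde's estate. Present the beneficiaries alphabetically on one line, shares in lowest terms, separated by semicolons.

Adaeze 1/40; Bankole 3/40; Chukwudi 1/40; Dayo 1/20; Gbenga 1/20; Ifeoma 3/20; Jide 1/20; Ngozi 1/20; Obafemi 2/5; Ronke 1/20; Temitope 1/20; Zainab 1/40

Obafemi, as surviving spouse, takes 2/5.
The remaining 3/5 passes to Yetunde's descendants per stirpes.
The 3/5 is divided into 4 equal shares of 3/20 among Ifeoma, Lanre, Morounke, Ebele.
Ifeoma is living and takes 3/20.
Lanre predeceased; the 3/20 allotted to Lanre's branch passes to Lanre's issue by representation.
The 3/20 is divided into 3 equal shares of 1/20 among Ronke, Ngozi, Temitope.
Ronke is living and takes 1/20.
Ngozi is living and takes 1/20.
Temitope is living and takes 1/20.
Morounke predeceased; the 3/20 allotted to Morounke's branch passes to Morounke's issue by representation.
The 3/20 is divided into 2 equal shares of 3/40 among Chidinma, Bankole.
Chidinma predeceased; the 3/40 allotted to Chidinma's branch passes to Chidinma's issue by representation.
The 3/40 is divided into 3 equal shares of 1/40 among Zainab, Adaeze, Chukwudi.
Zainab is living and takes 1/40.
Adaeze is living and takes 1/40.
Chukwudi is living and takes 1/40.
Bankole is living and takes 3/40.
Ebele predeceased; the 3/20 allotted to Ebele's branch passes to Ebele's issue by representation.
The 3/20 is divided into 3 equal shares of 1/20 among Abiodun, Dayo, Gbenga.
Abiodun predeceased; the 1/20 allotted to Abiodun's branch passes to Abiodun's issue by representation.
Jide is the sole taker at this level and receives the full 1/20.
Dayo is living and takes 1/20.
Gbenga is living and takes 1/20.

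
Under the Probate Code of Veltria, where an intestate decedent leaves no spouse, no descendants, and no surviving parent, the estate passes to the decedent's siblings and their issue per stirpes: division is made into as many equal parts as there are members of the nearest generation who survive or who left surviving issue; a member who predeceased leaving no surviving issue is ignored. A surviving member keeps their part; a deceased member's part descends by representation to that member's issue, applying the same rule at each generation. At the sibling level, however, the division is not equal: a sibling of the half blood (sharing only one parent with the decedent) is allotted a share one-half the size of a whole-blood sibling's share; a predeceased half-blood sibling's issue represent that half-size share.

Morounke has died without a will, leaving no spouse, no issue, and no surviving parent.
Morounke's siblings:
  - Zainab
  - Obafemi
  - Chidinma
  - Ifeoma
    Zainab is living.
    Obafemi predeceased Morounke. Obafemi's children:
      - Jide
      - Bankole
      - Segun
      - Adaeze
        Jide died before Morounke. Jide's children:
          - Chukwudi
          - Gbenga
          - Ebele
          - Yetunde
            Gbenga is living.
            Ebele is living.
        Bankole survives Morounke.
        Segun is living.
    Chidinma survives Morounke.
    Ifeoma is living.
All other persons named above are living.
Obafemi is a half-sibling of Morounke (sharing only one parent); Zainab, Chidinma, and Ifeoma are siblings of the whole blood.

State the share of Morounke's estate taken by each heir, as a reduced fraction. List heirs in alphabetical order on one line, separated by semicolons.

Adaeze 1/28; Bankole 1/28; Chidinma 2/7; Chukwudi 1/112; Ebele 1/112; Gbenga 1/112; Ifeoma 2/7; Segun 1/28; Yetunde 1/112; Zainab 2/7

No spouse, descendants, or parent survives, so the estate passes to Morounke's siblings per stirpes.
Half-blood siblings count for one-half the weight of whole-blood siblings at the initial division.
Dividing 1 in proportion to weights (total weight 7/2): Zainab (weight 1) → 2/7; Obafemi (weight 1/2) → 1/7; Chidinma (weight 1) → 2/7; Ifeoma (weight 1) → 2/7.
Zainab is living and takes 2/7.
Obafemi predeceased; the 1/7 allotted to Obafemi's branch passes to Obafemi's issue by representation.
The 1/7 is divided into 4 equal shares of 1/28 among Jide, Bankole, Segun, Adaeze.
Jide predeceased; the 1/28 allotted to Jide's branch passes to Jide's issue by representation.
The 1/28 is divided into 4 equal shares of 1/112 among Chukwudi, Gbenga, Ebele, Yetunde.
Chukwudi is living and takes 1/112.
Gbenga is living and takes 1/112.
Ebele is living and takes 1/112.
Yetunde is living and takes 1/112.
Bankole is living and takes 1/28.
Segun is living and takes 1/28.
Adaeze is living and takes 1/28.
Chidinma is living and takes 2/7.
Ifeoma is living and takes 2/7.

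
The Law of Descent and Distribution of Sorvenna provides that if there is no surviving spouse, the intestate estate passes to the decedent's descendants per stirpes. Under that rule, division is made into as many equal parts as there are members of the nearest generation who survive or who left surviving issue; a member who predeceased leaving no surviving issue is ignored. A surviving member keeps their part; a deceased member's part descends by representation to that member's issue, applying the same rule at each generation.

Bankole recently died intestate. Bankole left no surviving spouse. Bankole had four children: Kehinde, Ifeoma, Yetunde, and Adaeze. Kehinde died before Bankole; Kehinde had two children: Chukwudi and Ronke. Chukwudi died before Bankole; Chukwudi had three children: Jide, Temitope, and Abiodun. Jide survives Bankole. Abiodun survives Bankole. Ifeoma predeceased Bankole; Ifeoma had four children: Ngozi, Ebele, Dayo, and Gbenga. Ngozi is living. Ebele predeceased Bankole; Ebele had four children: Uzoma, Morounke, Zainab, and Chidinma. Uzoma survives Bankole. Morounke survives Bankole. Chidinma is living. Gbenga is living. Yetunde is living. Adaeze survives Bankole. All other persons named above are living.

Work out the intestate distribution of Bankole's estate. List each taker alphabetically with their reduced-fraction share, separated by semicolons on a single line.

Abiodun 1/24; Adaeze 1/4; Chidinma 1/64; Dayo 1/16; Gbenga 1/16; Jide 1/24; Morounke 1/64; Ngozi 1/16; Ronke 1/8; Temitope 1/24; Uzoma 1/64; Yetunde 1/4; Zainab 1/64

There is no surviving spouse, so the entire estate passes to Bankole's descendants per stirpes.
The estate is divided into 4 equal shares of 1/4 among Kehinde, Ifeoma, Yetunde, Adaeze.
Kehinde predeceased; the 1/4 allotted to Kehinde's branch passes to Kehinde's issue by representation.
The 1/4 is divided into 2 equal shares of 1/8 among Chukwudi, Ronke.
Chukwudi predeceased; the 1/8 allotted to Chukwudi's branch passes to Chukwudi's issue by representation.
The 1/8 is divided into 3 equal shares of 1/24 among Jide, Temitope, Abiodun.
Jide is living and takes 1/24.
Temitope is living and takes 1/24.
Abiodun is living and takes 1/24.
Ronke is living and takes 1/8.
Ifeoma predeceased; the 1/4 allotted to Ifeoma's branch passes to Ifeoma's issue by representation.
The 1/4 is divided into 4 equal shares of 1/16 among Ngozi, Ebele, Dayo, Gbenga.
Ngozi is living and takes 1/16.
Ebele predeceased; the 1/16 allotted to Ebele's branch passes to Ebele's issue by representation.
The 1/16 is divided into 4 equal shares of 1/64 among Uzoma, Morounke, Zainab, Chidinma.
Uzoma is living and takes 1/64.
Morounke is living and takes 1/64.
Zainab is living and takes 1/64.
Chidinma is living and takes 1/64.
Dayo is living and takes 1/16.
Gbenga is living and takes 1/16.
Yetunde is living and takes 1/4.
Adaeze is living and takes 1/4.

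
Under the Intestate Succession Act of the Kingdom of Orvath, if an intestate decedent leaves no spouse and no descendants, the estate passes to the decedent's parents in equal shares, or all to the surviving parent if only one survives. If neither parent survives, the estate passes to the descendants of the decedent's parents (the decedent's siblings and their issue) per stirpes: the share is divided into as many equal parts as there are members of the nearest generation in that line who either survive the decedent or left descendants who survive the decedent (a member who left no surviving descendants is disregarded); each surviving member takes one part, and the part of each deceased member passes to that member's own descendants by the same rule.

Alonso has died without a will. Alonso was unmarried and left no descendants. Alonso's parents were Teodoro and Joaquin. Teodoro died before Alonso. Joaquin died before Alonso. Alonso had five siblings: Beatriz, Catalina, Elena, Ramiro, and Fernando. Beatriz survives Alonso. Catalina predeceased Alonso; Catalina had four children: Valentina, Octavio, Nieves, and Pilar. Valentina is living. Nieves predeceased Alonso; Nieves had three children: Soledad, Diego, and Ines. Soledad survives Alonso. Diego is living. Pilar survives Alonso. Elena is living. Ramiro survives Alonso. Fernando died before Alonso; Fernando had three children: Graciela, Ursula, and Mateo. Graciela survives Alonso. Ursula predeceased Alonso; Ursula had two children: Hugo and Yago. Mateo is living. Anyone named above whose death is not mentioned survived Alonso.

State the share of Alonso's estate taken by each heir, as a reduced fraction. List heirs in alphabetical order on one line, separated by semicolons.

Neither parent survives and there are no descendants, so the estate passes to Alonso's siblings and their issue per stirpes.
The estate is divided into 5 equal shares of 1/5 among Beatriz, Catalina, Elena, Ramiro, Fernando.
Beatriz is living and takes 1/5.
Catalina predeceased; the 1/5 allotted to Catalina's branch passes to Catalina's issue by representation.
The 1/5 is divided into 4 equal shares of 1/20 among Valentina, Octavio, Nieves, Pilar.
Valentina is living and takes 1/20.
Octavio is living and takes 1/20.
Nieves predeceased; the 1/20 allotted to Nieves's branch passes to Nieves's issue by representation.
The 1/20 is divided into 3 equal shares of 1/60 among Soledad, Diego, Ines.
Soledad is living and takes 1/60.
Diego is living and takes 1/60.
Ines is living and takes 1/60.
Pilar is living and takes 1/20.
Elena is living and takes 1/5.
Ramiro is living and takes 1/5.
Fernando predeceased; the 1/5 allotted to Fernando's branch passes to Fernando's issue by representation.
The 1/5 is divided into 3 equal shares of 1/15 among Graciela, Ursula, Mateo.
Graciela is living and takes 1/15.
Ursula predeceased; the 1/15 allotted to Ursula's branch passes to Ursula's issue by representation.
The 1/15 is divided into 2 equal shares of 1/30 among Hugo, Yago.
Hugo is living and takes 1/30.
Yago is living and takes 1/30.
Mateo is living and takes 1/15.

Beatriz 1/5; Diego 1/60; Elena 1/5; Graciela 1/15; Hugo 1/30; Ines 1/60; Mateo 1/15; Octavio 1/20; Pilar 1/20; Ramiro 1/5; Soledad 1/60; Valentina 1/20; Yago 1/30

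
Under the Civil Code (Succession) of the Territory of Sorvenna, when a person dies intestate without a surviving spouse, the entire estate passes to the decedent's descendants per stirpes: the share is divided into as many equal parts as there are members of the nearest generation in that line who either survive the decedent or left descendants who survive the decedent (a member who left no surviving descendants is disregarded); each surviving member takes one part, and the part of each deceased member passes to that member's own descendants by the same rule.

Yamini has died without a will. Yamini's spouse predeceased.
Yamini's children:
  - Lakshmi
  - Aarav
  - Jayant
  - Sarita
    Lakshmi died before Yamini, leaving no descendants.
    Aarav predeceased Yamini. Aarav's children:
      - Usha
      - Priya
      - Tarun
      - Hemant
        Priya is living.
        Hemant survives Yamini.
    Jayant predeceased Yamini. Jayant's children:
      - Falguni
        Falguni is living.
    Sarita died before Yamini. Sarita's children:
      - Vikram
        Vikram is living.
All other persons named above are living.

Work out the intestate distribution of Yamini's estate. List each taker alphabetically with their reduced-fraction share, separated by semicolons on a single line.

Falguni 1/3; Hemant 1/12; Priya 1/12; Tarun 1/12; Usha 1/12; Vikram 1/3

There is no surviving spouse, so the entire estate passes to Yamini's descendants per stirpes.
Lakshmi left no surviving issue, so that branch lapses and is disregarded.
The estate is divided into 3 equal shares of 1/3 among Aarav, Jayant, Sarita.
Aarav predeceased; the 1/3 allotted to Aarav's branch passes to Aarav's issue by representation.
The 1/3 is divided into 4 equal shares of 1/12 among Usha, Priya, Tarun, Hemant.
Usha is living and takes 1/12.
Priya is living and takes 1/12.
Tarun is living and takes 1/12.
Hemant is living and takes 1/12.
Jayant predeceased; the 1/3 allotted to Jayant's branch passes to Jayant's issue by representation.
Falguni is the sole taker at this level and receives the full 1/3.
Sarita predeceased; the 1/3 allotted to Sarita's branch passes to Sarita's issue by representation.
Vikram is the sole taker at this level and receives the full 1/3.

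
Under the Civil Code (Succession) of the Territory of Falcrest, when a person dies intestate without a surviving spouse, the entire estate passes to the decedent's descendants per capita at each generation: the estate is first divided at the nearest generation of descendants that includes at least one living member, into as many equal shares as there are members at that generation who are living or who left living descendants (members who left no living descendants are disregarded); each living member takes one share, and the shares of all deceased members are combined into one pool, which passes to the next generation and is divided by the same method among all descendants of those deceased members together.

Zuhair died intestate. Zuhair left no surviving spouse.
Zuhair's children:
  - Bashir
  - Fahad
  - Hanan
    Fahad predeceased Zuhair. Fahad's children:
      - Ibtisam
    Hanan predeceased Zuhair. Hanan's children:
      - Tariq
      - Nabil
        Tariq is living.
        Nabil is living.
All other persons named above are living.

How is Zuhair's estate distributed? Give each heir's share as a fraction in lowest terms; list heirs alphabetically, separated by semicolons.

Bashir 1/3; Ibtisam 2/9; Nabil 2/9; Tariq 2/9

There is no surviving spouse, so the entire estate passes to Zuhair's descendants per capita at each generation.
At generation 1 (Bashir, Fahad, Hanan) there are 3 shares of (1)/3 = 1/3 each.
Living: Bashir — each takes 1/3.
Deceased: Fahad and Hanan. Their combined 2/3 is pooled and carried to generation 2.
At generation 2 (Ibtisam, Tariq, Nabil) there are 3 shares of (2/3)/3 = 2/9 each.
Living: Ibtisam, Tariq, and Nabil — each takes 2/9.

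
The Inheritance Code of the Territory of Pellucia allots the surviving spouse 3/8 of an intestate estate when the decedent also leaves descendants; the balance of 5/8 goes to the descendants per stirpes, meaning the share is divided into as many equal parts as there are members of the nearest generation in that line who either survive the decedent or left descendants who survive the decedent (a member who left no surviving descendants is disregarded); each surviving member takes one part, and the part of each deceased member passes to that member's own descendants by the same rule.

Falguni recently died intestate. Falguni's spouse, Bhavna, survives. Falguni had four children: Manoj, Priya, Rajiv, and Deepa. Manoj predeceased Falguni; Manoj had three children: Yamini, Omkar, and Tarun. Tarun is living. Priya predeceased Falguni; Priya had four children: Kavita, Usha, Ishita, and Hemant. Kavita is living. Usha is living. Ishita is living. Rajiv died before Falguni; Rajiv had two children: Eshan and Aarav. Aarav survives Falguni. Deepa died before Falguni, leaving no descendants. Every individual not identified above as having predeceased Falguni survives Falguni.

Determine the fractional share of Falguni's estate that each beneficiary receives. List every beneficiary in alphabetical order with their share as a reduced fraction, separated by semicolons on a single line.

Bhavna, as surviving spouse, takes 3/8.
The remaining 5/8 passes to Falguni's descendants per stirpes.
Deepa left no surviving issue, so that branch lapses and is disregarded.
The 5/8 is divided into 3 equal shares of 5/24 among Manoj, Priya, Rajiv.
Manoj predeceased; the 5/24 allotted to Manoj's branch passes to Manoj's issue by representation.
The 5/24 is divided into 3 equal shares of 5/72 among Yamini, Omkar, Tarun.
Yamini is living and takes 5/72.
Omkar is living and takes 5/72.
Tarun is living and takes 5/72.
Priya predeceased; the 5/24 allotted to Priya's branch passes to Priya's issue by representation.
The 5/24 is divided into 4 equal shares of 5/96 among Kavita, Usha, Ishita, Hemant.
Kavita is living and takes 5/96.
Usha is living and takes 5/96.
Ishita is living and takes 5/96.
Hemant is living and takes 5/96.
Rajiv predeceased; the 5/24 allotted to Rajiv's branch passes to Rajiv's issue by representation.
The 5/24 is divided into 2 equal shares of 5/48 among Eshan, Aarav.
Eshan is living and takes 5/48.
Aarav is living and takes 5/48.

Aarav 5/48; Bhavna 3/8; Eshan 5/48; Hemant 5/96; Ishita 5/96; Kavita 5/96; Omkar 5/72; Tarun 5/72; Usha 5/96; Yamini 5/72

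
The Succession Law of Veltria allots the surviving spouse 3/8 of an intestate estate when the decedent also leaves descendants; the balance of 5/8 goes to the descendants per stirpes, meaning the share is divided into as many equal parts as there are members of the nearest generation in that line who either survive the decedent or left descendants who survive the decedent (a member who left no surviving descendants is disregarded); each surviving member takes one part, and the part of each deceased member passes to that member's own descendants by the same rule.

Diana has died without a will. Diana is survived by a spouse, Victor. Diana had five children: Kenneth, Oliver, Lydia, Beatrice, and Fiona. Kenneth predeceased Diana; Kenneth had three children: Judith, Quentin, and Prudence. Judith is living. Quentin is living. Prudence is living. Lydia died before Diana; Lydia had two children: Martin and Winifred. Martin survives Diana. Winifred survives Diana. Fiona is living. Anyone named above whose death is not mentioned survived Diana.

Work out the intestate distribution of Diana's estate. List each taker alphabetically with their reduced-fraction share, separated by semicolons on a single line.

Beatrice 1/8; Fiona 1/8; Judith 1/24; Martin 1/16; Oliver 1/8; Prudence 1/24; Quentin 1/24; Victor 3/8; Winifred 1/16

Victor, as surviving spouse, takes 3/8.
The remaining 5/8 passes to Diana's descendants per stirpes.
The 5/8 is divided into 5 equal shares of 1/8 among Kenneth, Oliver, Lydia, Beatrice, Fiona.
Kenneth predeceased; the 1/8 allotted to Kenneth's branch passes to Kenneth's issue by representation.
The 1/8 is divided into 3 equal shares of 1/24 among Judith, Quentin, Prudence.
Judith is living and takes 1/24.
Quentin is living and takes 1/24.
Prudence is living and takes 1/24.
Oliver is living and takes 1/8.
Lydia predeceased; the 1/8 allotted to Lydia's branch passes to Lydia's issue by representation.
The 1/8 is divided into 2 equal shares of 1/16 among Martin, Winifred.
Martin is living and takes 1/16.
Winifred is living and takes 1/16.
Beatrice is living and takes 1/8.
Fiona is living and takes 1/8.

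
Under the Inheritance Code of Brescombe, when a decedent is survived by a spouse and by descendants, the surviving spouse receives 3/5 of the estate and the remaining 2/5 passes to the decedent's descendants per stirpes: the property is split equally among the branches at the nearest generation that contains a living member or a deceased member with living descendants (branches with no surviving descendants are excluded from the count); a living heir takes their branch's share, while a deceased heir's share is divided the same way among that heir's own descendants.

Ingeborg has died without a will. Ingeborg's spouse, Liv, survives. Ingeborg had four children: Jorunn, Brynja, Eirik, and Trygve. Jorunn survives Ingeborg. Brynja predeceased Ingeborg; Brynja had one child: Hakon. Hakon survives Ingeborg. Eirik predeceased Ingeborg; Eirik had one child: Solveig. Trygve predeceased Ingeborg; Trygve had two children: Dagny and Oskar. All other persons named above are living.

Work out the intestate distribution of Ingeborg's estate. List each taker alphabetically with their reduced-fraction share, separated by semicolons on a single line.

Dagny 1/20; Hakon 1/10; Jorunn 1/10; Liv 3/5; Oskar 1/20; Solveig 1/10

Liv, as surviving spouse, takes 3/5.
The remaining 2/5 passes to Ingeborg's descendants per stirpes.
The 2/5 is divided into 4 equal shares of 1/10 among Jorunn, Brynja, Eirik, Trygve.
Jorunn is living and takes 1/10.
Brynja predeceased; the 1/10 allotted to Brynja's branch passes to Brynja's issue by representation.
Hakon is the sole taker at this level and receives the full 1/10.
Eirik predeceased; the 1/10 allotted to Eirik's branch passes to Eirik's issue by representation.
Solveig is the sole taker at this level and receives the full 1/10.
Trygve predeceased; the 1/10 allotted to Trygve's branch passes to Trygve's issue by representation.
The 1/10 is divided into 2 equal shares of 1/20 among Dagny, Oskar.
Dagny is living and takes 1/20.
Oskar is living and takes 1/20.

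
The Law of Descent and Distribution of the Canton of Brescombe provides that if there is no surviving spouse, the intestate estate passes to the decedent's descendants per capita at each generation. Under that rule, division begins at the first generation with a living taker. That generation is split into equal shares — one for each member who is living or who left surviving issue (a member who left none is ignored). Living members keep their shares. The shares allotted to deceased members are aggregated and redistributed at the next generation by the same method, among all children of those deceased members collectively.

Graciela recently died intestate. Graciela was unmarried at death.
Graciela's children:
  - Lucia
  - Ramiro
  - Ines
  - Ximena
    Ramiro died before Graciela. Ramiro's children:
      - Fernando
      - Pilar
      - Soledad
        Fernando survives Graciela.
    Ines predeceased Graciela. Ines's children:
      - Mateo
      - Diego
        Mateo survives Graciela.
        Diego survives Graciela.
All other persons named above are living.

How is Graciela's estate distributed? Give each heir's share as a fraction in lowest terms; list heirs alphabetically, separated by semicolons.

Diego 1/10; Fernando 1/10; Lucia 1/4; Mateo 1/10; Pilar 1/10; Soledad 1/10; Ximena 1/4

There is no surviving spouse, so the entire estate passes to Graciela's descendants per capita at each generation.
At generation 1 (Lucia, Ramiro, Ines, Ximena) there are 4 shares of (1)/4 = 1/4 each.
Living: Lucia and Ximena — each takes 1/4.
Deceased: Ramiro and Ines. Their combined 1/2 is pooled and carried to generation 2.
At generation 2 (Fernando, Pilar, Soledad, Mateo, Diego) there are 5 shares of (1/2)/5 = 1/10 each.
Living: Fernando, Pilar, Soledad, Mateo, and Diego — each takes 1/10.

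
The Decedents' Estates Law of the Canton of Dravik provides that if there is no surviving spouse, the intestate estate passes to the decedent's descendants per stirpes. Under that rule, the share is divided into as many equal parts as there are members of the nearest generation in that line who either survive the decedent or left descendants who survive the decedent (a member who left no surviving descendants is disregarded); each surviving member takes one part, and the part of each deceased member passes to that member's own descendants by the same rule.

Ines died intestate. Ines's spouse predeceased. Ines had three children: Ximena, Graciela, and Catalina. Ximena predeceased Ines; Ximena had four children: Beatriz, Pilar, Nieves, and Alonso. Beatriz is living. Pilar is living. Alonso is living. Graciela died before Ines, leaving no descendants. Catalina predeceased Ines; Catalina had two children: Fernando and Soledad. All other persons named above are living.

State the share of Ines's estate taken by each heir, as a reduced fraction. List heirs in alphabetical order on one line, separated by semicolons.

Alonso 1/8; Beatriz 1/8; Fernando 1/4; Nieves 1/8; Pilar 1/8; Soledad 1/4

There is no surviving spouse, so the entire estate passes to Ines's descendants per stirpes.
Graciela left no surviving issue, so that branch lapses and is disregarded.
The estate is divided into 2 equal shares of 1/2 among Ximena, Catalina.
Ximena predeceased; the 1/2 allotted to Ximena's branch passes to Ximena's issue by representation.
The 1/2 is divided into 4 equal shares of 1/8 among Beatriz, Pilar, Nieves, Alonso.
Beatriz is living and takes 1/8.
Pilar is living and takes 1/8.
Nieves is living and takes 1/8.
Alonso is living and takes 1/8.
Catalina predeceased; the 1/2 allotted to Catalina's branch passes to Catalina's issue by representation.
The 1/2 is divided into 2 equal shares of 1/4 among Fernando, Soledad.
Fernando is living and takes 1/4.
Soledad is living and takes 1/4.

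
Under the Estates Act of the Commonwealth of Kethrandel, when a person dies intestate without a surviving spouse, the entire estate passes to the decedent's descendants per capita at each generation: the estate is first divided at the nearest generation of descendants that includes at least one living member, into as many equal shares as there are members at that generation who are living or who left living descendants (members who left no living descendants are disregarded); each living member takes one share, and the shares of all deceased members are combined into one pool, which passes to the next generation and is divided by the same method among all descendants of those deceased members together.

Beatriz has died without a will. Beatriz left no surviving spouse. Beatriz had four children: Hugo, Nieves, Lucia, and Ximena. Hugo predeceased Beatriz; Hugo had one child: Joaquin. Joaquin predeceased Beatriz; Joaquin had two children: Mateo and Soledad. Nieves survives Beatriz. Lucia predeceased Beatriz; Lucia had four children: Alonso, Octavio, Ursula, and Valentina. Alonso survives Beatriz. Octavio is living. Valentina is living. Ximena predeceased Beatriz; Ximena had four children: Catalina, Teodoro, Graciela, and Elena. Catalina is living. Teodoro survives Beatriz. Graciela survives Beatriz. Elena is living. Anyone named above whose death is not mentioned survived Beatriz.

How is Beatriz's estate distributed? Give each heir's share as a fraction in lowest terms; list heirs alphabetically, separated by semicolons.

There is no surviving spouse, so the entire estate passes to Beatriz's descendants per capita at each generation.
At generation 1 (Hugo, Nieves, Lucia, Ximena) there are 4 shares of (1)/4 = 1/4 each.
Living: Nieves — each takes 1/4.
Deceased: Hugo, Lucia, and Ximena. Their combined 3/4 is pooled and carried to generation 2.
At generation 2 (Joaquin, Alonso, Octavio, Ursula, Valentina, Catalina, Teodoro, Graciela, Elena) there are 9 shares of (3/4)/9 = 1/12 each.
Living: Alonso, Octavio, Ursula, Valentina, Catalina, Teodoro, Graciela, and Elena — each takes 1/12.
Deceased: Joaquin. That 1/12 share is carried to generation 3.
At generation 3 (Mateo, Soledad) there are 2 shares of (1/12)/2 = 1/24 each.
Living: Mateo and Soledad — each takes 1/24.

Alonso 1/12; Catalina 1/12; Elena 1/12; Graciela 1/12; Mateo 1/24; Nieves 1/4; Octavio 1/12; Soledad 1/24; Teodoro 1/12; Ursula 1/12; Valentina 1/12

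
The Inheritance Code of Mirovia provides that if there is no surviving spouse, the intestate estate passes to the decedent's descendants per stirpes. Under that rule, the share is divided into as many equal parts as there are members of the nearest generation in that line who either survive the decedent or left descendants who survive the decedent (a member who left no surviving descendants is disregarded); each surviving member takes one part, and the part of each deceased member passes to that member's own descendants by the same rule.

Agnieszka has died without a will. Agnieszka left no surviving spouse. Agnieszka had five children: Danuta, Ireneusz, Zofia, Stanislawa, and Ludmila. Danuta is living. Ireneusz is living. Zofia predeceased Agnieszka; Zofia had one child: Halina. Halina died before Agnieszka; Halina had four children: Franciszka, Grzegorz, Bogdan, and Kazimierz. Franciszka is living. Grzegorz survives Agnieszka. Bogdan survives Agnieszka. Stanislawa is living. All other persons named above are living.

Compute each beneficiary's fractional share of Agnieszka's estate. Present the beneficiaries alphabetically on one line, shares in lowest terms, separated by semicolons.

There is no surviving spouse, so the entire estate passes to Agnieszka's descendants per stirpes.
The estate is divided into 5 equal shares of 1/5 among Danuta, Ireneusz, Zofia, Stanislawa, Ludmila.
Danuta is living and takes 1/5.
Ireneusz is living and takes 1/5.
Zofia predeceased; the 1/5 allotted to Zofia's branch passes to Zofia's issue by representation.
Halina's line is the sole branch at this level, so the full 1/5 passes to Halina's issue by representation.
The 1/5 is divided into 4 equal shares of 1/20 among Franciszka, Grzegorz, Bogdan, Kazimierz.
Franciszka is living and takes 1/20.
Grzegorz is living and takes 1/20.
Bogdan is living and takes 1/20.
Kazimierz is living and takes 1/20.
Stanislawa is living and takes 1/5.
Ludmila is living and takes 1/5.

Bogdan 1/20; Danuta 1/5; Franciszka 1/20; Grzegorz 1/20; Ireneusz 1/5; Kazimierz 1/20; Ludmila 1/5; Stanislawa 1/5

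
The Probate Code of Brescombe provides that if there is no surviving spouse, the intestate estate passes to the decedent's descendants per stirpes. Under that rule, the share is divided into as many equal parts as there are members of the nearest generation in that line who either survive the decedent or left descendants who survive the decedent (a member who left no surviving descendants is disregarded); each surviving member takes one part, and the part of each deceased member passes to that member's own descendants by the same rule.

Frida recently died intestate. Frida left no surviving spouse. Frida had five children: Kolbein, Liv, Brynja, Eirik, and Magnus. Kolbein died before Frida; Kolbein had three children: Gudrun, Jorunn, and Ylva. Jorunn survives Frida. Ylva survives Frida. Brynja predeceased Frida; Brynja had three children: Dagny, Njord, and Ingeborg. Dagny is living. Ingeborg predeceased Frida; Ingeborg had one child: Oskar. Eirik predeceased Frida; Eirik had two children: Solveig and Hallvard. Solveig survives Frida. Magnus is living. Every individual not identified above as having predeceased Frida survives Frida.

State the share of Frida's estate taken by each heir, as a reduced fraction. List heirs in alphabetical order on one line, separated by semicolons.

There is no surviving spouse, so the entire estate passes to Frida's descendants per stirpes.
The estate is divided into 5 equal shares of 1/5 among Kolbein, Liv, Brynja, Eirik, Magnus.
Kolbein predeceased; the 1/5 allotted to Kolbein's branch passes to Kolbein's issue by representation.
The 1/5 is divided into 3 equal shares of 1/15 among Gudrun, Jorunn, Ylva.
Gudrun is living and takes 1/15.
Jorunn is living and takes 1/15.
Ylva is living and takes 1/15.
Liv is living and takes 1/5.
Brynja predeceased; the 1/5 allotted to Brynja's branch passes to Brynja's issue by representation.
The 1/5 is divided into 3 equal shares of 1/15 among Dagny, Njord, Ingeborg.
Dagny is living and takes 1/15.
Njord is living and takes 1/15.
Ingeborg predeceased; the 1/15 allotted to Ingeborg's branch passes to Ingeborg's issue by representation.
Oskar is the sole taker at this level and receives the full 1/15.
Eirik predeceased; the 1/5 allotted to Eirik's branch passes to Eirik's issue by representation.
The 1/5 is divided into 2 equal shares of 1/10 among Solveig, Hallvard.
Solveig is living and takes 1/10.
Hallvard is living and takes 1/10.
Magnus is living and takes 1/5.

Dagny 1/15; Gudrun 1/15; Hallvard 1/10; Jorunn 1/15; Liv 1/5; Magnus 1/5; Njord 1/15; Oskar 1/15; Solveig 1/10; Ylva 1/15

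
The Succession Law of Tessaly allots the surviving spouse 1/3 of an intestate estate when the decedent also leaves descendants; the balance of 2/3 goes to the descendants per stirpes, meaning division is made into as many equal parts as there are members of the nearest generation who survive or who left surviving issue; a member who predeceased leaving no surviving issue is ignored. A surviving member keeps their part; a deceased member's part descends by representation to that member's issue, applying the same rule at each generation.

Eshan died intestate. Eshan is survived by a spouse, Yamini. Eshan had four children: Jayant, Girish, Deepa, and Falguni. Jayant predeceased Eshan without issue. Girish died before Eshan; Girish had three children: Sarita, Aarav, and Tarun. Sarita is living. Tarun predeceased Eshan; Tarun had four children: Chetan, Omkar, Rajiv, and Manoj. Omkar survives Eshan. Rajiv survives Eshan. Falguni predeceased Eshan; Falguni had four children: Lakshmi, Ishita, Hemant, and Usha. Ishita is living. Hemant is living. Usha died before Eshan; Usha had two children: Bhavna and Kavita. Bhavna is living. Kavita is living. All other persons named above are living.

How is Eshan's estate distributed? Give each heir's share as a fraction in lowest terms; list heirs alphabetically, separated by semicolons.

Aarav 2/27; Bhavna 1/36; Chetan 1/54; Deepa 2/9; Hemant 1/18; Ishita 1/18; Kavita 1/36; Lakshmi 1/18; Manoj 1/54; Omkar 1/54; Rajiv 1/54; Sarita 2/27; Yamini 1/3

Yamini, as surviving spouse, takes 1/3.
The remaining 2/3 passes to Eshan's descendants per stirpes.
Jayant left no surviving issue, so that branch lapses and is disregarded.
The 2/3 is divided into 3 equal shares of 2/9 among Girish, Deepa, Falguni.
Girish predeceased; the 2/9 allotted to Girish's branch passes to Girish's issue by representation.
The 2/9 is divided into 3 equal shares of 2/27 among Sarita, Aarav, Tarun.
Sarita is living and takes 2/27.
Aarav is living and takes 2/27.
Tarun predeceased; the 2/27 allotted to Tarun's branch passes to Tarun's issue by representation.
The 2/27 is divided into 4 equal shares of 1/54 among Chetan, Omkar, Rajiv, Manoj.
Chetan is living and takes 1/54.
Omkar is living and takes 1/54.
Rajiv is living and takes 1/54.
Manoj is living and takes 1/54.
Deepa is living and takes 2/9.
Falguni predeceased; the 2/9 allotted to Falguni's branch passes to Falguni's issue by representation.
The 2/9 is divided into 4 equal shares of 1/18 among Lakshmi, Ishita, Hemant, Usha.
Lakshmi is living and takes 1/18.
Ishita is living and takes 1/18.
Hemant is living and takes 1/18.
Usha predeceased; the 1/18 allotted to Usha's branch passes to Usha's issue by representation.
The 1/18 is divided into 2 equal shares of 1/36 among Bhavna, Kavita.
Bhavna is living and takes 1/36.
Kavita is living and takes 1/36.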